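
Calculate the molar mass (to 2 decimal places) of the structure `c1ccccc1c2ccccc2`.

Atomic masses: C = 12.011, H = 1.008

154.21

Molecular formula: C12H10.
M = 12×12.011 + 10×1.008 = 154.21 g/mol.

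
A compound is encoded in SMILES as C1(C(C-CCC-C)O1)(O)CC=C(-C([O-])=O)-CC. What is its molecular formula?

Heavy atoms from the SMILES: 13 C, 4 O.
Implicit hydrogens by atom environment:
  6 × C: 2 H each → 12
  3 × C: no H
  2 × C: 3 H each → 6
  2 × C: 1 H each → 2
  2 × O: no H
  1 × O: 1 H
  1 × O (charge -1): no H
  Total hydrogens = 21.
Net charge -1.
Molecular formula: C13H21O4-

C13H21O4-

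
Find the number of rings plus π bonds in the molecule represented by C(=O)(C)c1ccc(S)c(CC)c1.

5

Molecular formula from the SMILES: C10H12OS.
DoU = (2C + 2 + N − H − X)/2 = (2·10 + 2 + 0 − 12 − 0)/2 = 10/2 = 5.
(Structurally: 1 ring(s) + 4 π bond(s) = 5.)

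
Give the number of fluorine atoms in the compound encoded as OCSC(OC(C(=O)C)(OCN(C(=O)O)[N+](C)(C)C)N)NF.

The symbol for fluorine appears 1 time in the SMILES.

1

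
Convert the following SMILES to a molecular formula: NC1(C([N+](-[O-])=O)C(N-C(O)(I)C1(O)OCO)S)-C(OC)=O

C8H14IN3O8S

Heavy atoms from the SMILES: 8 C, 1 I, 3 N, 8 O, 1 S.
Implicit hydrogens by atom environment:
  4 × C: no H
  4 × O: no H
  3 × O: 1 H each → 3
  2 × C: 1 H each → 2
  1 × C: 3 H
  1 × C: 2 H
  1 × I: no H
  1 × N: 2 H
  1 × N: 1 H
  1 × N (charge +1): no H
  1 × O (charge -1): no H
  1 × S: 1 H
  Total hydrogens = 14.
Molecular formula: C8H14IN3O8S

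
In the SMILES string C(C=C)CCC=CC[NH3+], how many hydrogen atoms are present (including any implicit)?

16

Hydrogens are implicit in SMILES; fill each atom to its normal valence:
  5 × C: 2 H each → 10
  3 × C: 1 H each → 3
  1 × N (charge +1): 3 H
  Total hydrogens = 16.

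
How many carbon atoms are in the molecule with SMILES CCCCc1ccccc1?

The symbol for carbon appears 10 times in the SMILES. Lowercase c denotes aromatic carbon and counts toward C.

10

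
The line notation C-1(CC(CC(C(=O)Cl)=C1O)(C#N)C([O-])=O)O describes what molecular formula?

C9H7ClNO5-

Heavy atoms from the SMILES: 9 C, 1 Cl, 1 N, 5 O.
Implicit hydrogens by atom environment:
  6 × C: no H
  2 × C: 2 H each → 4
  2 × O: 1 H each → 2
  2 × O: no H
  1 × C: 1 H
  1 × Cl: no H
  1 × N: no H
  1 × O (charge -1): no H
  Total hydrogens = 7.
Net charge -1.
Molecular formula: C9H7ClNO5-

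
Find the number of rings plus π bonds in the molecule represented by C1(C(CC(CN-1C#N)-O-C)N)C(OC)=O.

4

Molecular formula from the SMILES: C9H15N3O3.
DoU = (2C + 2 + N − H − X)/2 = (2·9 + 2 + 3 − 15 − 0)/2 = 8/2 = 4.
(Structurally: 1 ring(s) + 3 π bond(s) = 4.)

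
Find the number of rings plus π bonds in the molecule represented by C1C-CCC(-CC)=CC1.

Molecular formula from the SMILES: C9H16.
DoU = (2C + 2 + N − H − X)/2 = (2·9 + 2 + 0 − 16 − 0)/2 = 4/2 = 2.
(Structurally: 1 ring(s) + 1 π bond(s) = 2.)

2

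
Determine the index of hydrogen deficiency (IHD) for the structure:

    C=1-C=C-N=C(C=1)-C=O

Molecular formula from the SMILES: C6H5NO.
DoU = (2C + 2 + N − H − X)/2 = (2·6 + 2 + 1 − 5 − 0)/2 = 10/2 = 5.
(Structurally: 1 ring(s) + 4 π bond(s) = 5.)

5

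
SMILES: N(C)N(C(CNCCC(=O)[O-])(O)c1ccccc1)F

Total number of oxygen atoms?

The symbol for oxygen appears 3 times in the SMILES.

3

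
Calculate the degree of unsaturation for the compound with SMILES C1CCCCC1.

1

Molecular formula from the SMILES: C6H12.
DoU = (2C + 2 + N − H − X)/2 = (2·6 + 2 + 0 − 12 − 0)/2 = 2/2 = 1.
(Structurally: 1 ring(s) + 0 π bond(s) = 1.)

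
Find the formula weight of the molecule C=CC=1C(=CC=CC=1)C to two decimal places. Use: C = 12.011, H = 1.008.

118.18

Molecular formula: C9H10.
M = 9×12.011 + 10×1.008 = 118.18 g/mol.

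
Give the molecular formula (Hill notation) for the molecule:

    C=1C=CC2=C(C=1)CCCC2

Heavy atoms from the SMILES: 10 C.
Implicit hydrogens by atom environment:
  4 × C: 2 H each → 8
  4 × C (aromatic): 1 H each → 4
  2 × C (aromatic): no H
  Total hydrogens = 12.
Molecular formula: C10H12

C10H12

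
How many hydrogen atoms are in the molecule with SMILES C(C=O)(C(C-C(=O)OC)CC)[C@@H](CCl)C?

19

Hydrogens are implicit in SMILES; fill each atom to its normal valence:
  4 × C: 1 H each → 4
  3 × C: 3 H each → 9
  3 × C: 2 H each → 6
  3 × O: no H
  1 × C: no H
  1 × Cl: no H
  Total hydrogens = 19.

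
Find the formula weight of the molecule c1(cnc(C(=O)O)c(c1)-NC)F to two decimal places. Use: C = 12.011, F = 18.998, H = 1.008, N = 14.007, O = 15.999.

Molecular formula: C7H7FN2O2.
M = 7×12.011 + 1×18.998 + 7×1.008 + 2×14.007 + 2×15.999 = 170.14 g/mol.

170.14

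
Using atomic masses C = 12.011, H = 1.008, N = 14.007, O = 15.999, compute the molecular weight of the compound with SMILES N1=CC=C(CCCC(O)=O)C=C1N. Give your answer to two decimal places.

Molecular formula: C9H12N2O2.
M = 9×12.011 + 12×1.008 + 2×14.007 + 2×15.999 = 180.21 g/mol.

180.21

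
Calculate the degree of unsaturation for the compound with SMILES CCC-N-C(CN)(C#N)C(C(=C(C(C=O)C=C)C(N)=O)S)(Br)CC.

Molecular formula from the SMILES: C16H25BrN4O2S.
DoU = (2C + 2 + N − H − X)/2 = (2·16 + 2 + 4 − 25 − 1)/2 = 12/2 = 6.
(Structurally: 0 ring(s) + 6 π bond(s) = 6.)

6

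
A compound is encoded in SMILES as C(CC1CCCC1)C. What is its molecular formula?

Heavy atoms from the SMILES: 8 C.
Implicit hydrogens by atom environment:
  6 × C: 2 H each → 12
  1 × C: 3 H
  1 × C: 1 H
  Total hydrogens = 16.
Molecular formula: C8H16

C8H16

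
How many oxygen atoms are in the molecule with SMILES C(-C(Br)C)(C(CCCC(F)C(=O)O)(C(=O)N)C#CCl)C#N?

3

The symbol for oxygen appears 3 times in the SMILES.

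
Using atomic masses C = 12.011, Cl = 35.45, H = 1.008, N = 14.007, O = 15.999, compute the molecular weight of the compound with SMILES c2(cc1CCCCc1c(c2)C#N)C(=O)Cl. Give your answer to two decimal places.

219.67

Molecular formula: C12H10ClNO.
M = 12×12.011 + 1×35.45 + 10×1.008 + 1×14.007 + 1×15.999 = 219.67 g/mol.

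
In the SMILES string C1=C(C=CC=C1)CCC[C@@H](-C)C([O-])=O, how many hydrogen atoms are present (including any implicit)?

15

Hydrogens are implicit in SMILES; fill each atom to its normal valence:
  5 × C (aromatic): 1 H each → 5
  3 × C: 2 H each → 6
  1 × C: 3 H
  1 × C: 1 H
  1 × C: no H
  1 × C (aromatic): no H
  1 × O: no H
  1 × O (charge -1): no H
  Total hydrogens = 15.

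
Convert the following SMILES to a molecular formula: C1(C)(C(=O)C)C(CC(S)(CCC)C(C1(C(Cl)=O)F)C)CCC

Heavy atoms from the SMILES: 17 C, 1 Cl, 1 F, 2 O, 1 S.
Implicit hydrogens by atom environment:
  5 × C: 3 H each → 15
  5 × C: 2 H each → 10
  5 × C: no H
  2 × C: 1 H each → 2
  2 × O: no H
  1 × Cl: no H
  1 × F: no H
  1 × S: 1 H
  Total hydrogens = 28.
Molecular formula: C17H28ClFO2S

C17H28ClFO2S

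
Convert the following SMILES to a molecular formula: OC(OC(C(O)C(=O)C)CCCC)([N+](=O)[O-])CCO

C11H21NO7

Heavy atoms from the SMILES: 11 C, 1 N, 7 O.
Implicit hydrogens by atom environment:
  5 × C: 2 H each → 10
  3 × O: 1 H each → 3
  3 × O: no H
  2 × C: 3 H each → 6
  2 × C: 1 H each → 2
  2 × C: no H
  1 × N (charge +1): no H
  1 × O (charge -1): no H
  Total hydrogens = 21.
Molecular formula: C11H21NO7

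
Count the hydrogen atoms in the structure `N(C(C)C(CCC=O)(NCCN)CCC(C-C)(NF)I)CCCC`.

36

Hydrogens are implicit in SMILES; fill each atom to its normal valence:
  10 × C: 2 H each → 20
  3 × C: 3 H each → 9
  3 × N: 1 H each → 3
  2 × C: 1 H each → 2
  2 × C: no H
  1 × F: no H
  1 × I: no H
  1 × N: 2 H
  1 × O: no H
  Total hydrogens = 36.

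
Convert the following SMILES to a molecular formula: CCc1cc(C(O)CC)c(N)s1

Heavy atoms from the SMILES: 9 C, 1 N, 1 O, 1 S.
Implicit hydrogens by atom environment:
  3 × C (aromatic): no H
  2 × C: 3 H each → 6
  2 × C: 2 H each → 4
  1 × C (aromatic): 1 H
  1 × C: 1 H
  1 × N: 2 H
  1 × O: 1 H
  1 × S (aromatic): no H
  Total hydrogens = 15.
Molecular formula: C9H15NOS

C9H15NOS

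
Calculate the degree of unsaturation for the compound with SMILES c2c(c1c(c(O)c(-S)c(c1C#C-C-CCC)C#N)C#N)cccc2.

14

Molecular formula from the SMILES: C20H16N2OS.
DoU = (2C + 2 + N − H − X)/2 = (2·20 + 2 + 2 − 16 − 0)/2 = 28/2 = 14.
(Structurally: 2 ring(s) + 12 π bond(s) = 14.)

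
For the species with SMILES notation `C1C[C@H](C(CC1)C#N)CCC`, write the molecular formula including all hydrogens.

Heavy atoms from the SMILES: 10 C, 1 N.
Implicit hydrogens by atom environment:
  6 × C: 2 H each → 12
  2 × C: 1 H each → 2
  1 × C: 3 H
  1 × C: no H
  1 × N: no H
  Total hydrogens = 17.
Molecular formula: C10H17N

C10H17N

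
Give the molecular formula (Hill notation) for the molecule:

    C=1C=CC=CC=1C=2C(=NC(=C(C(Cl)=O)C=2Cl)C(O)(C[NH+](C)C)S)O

C16H17Cl2N2O3S+

Heavy atoms from the SMILES: 16 C, 2 Cl, 2 N, 3 O, 1 S.
Implicit hydrogens by atom environment:
  6 × C (aromatic): no H
  5 × C (aromatic): 1 H each → 5
  2 × C: 3 H each → 6
  2 × C: no H
  2 × Cl: no H
  2 × O: 1 H each → 2
  1 × C: 2 H
  1 × N (charge +1): 1 H
  1 × N (aromatic): no H
  1 × O: no H
  1 × S: 1 H
  Total hydrogens = 17.
Net charge +1.
Molecular formula: C16H17Cl2N2O3S+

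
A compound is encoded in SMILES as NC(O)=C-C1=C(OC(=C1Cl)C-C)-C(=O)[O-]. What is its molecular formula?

Heavy atoms from the SMILES: 9 C, 1 Cl, 1 N, 4 O.
Implicit hydrogens by atom environment:
  4 × C (aromatic): no H
  2 × C: no H
  1 × C: 3 H
  1 × C: 2 H
  1 × C: 1 H
  1 × Cl: no H
  1 × N: 2 H
  1 × O: 1 H
  1 × O (aromatic): no H
  1 × O: no H
  1 × O (charge -1): no H
  Total hydrogens = 9.
Net charge -1.
Molecular formula: C9H9ClNO4-

C9H9ClNO4-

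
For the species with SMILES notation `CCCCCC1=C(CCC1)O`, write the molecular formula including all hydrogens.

C10H18O

Heavy atoms from the SMILES: 10 C, 1 O.
Implicit hydrogens by atom environment:
  7 × C: 2 H each → 14
  2 × C: no H
  1 × C: 3 H
  1 × O: 1 H
  Total hydrogens = 18.
Molecular formula: C10H18O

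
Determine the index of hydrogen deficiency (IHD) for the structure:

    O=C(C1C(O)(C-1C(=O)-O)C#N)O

5

Molecular formula from the SMILES: C6H5NO5.
DoU = (2C + 2 + N − H − X)/2 = (2·6 + 2 + 1 − 5 − 0)/2 = 10/2 = 5.
(Structurally: 1 ring(s) + 4 π bond(s) = 5.)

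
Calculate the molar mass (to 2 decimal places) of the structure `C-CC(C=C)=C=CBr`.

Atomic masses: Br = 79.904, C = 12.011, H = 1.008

Molecular formula: C7H9Br.
M = 1×79.904 + 7×12.011 + 9×1.008 = 173.05 g/mol.

173.05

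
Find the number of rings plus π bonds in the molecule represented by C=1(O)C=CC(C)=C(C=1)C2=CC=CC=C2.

8

Molecular formula from the SMILES: C13H12O.
DoU = (2C + 2 + N − H − X)/2 = (2·13 + 2 + 0 − 12 − 0)/2 = 16/2 = 8.
(Structurally: 2 ring(s) + 6 π bond(s) = 8.)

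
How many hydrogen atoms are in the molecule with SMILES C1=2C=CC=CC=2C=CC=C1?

8

Hydrogens are implicit in SMILES; fill each atom to its normal valence:
  8 × C (aromatic): 1 H each → 8
  2 × C (aromatic): no H
  Total hydrogens = 8.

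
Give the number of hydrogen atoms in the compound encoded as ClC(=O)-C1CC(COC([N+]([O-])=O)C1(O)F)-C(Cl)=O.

Hydrogens are implicit in SMILES; fill each atom to its normal valence:
  4 × O: no H
  3 × C: 1 H each → 3
  3 × C: no H
  2 × C: 2 H each → 4
  2 × Cl: no H
  1 × F: no H
  1 × N (charge +1): no H
  1 × O: 1 H
  1 × O (charge -1): no H
  Total hydrogens = 8.

8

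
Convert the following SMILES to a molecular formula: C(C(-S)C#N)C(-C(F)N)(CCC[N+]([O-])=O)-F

Heavy atoms from the SMILES: 8 C, 2 F, 3 N, 2 O, 1 S.
Implicit hydrogens by atom environment:
  4 × C: 2 H each → 8
  2 × C: 1 H each → 2
  2 × C: no H
  2 × F: no H
  1 × N: 2 H
  1 × N: no H
  1 × N (charge +1): no H
  1 × O: no H
  1 × O (charge -1): no H
  1 × S: 1 H
  Total hydrogens = 13.
Molecular formula: C8H13F2N3O2S

C8H13F2N3O2S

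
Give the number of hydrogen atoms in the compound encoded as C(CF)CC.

Hydrogens are implicit in SMILES; fill each atom to its normal valence:
  3 × C: 2 H each → 6
  1 × C: 3 H
  1 × F: no H
  Total hydrogens = 9.

9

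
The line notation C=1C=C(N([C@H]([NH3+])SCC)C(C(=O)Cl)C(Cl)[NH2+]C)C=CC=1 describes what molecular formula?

Heavy atoms from the SMILES: 13 C, 2 Cl, 3 N, 1 O, 1 S.
Implicit hydrogens by atom environment:
  5 × C (aromatic): 1 H each → 5
  3 × C: 1 H each → 3
  2 × C: 3 H each → 6
  2 × Cl: no H
  1 × C: 2 H
  1 × C: no H
  1 × C (aromatic): no H
  1 × N (charge +1): 3 H
  1 × N (charge +1): 2 H
  1 × N: no H
  1 × O: no H
  1 × S: no H
  Total hydrogens = 21.
Net charge +2.
Molecular formula: [C13H21Cl2N3OS]2+

[C13H21Cl2N3OS]2+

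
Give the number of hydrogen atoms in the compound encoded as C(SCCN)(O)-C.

11

Hydrogens are implicit in SMILES; fill each atom to its normal valence:
  2 × C: 2 H each → 4
  1 × C: 3 H
  1 × C: 1 H
  1 × N: 2 H
  1 × O: 1 H
  1 × S: no H
  Total hydrogens = 11.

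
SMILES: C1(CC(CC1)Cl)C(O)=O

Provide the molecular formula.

Heavy atoms from the SMILES: 6 C, 1 Cl, 2 O.
Implicit hydrogens by atom environment:
  3 × C: 2 H each → 6
  2 × C: 1 H each → 2
  1 × C: no H
  1 × Cl: no H
  1 × O: 1 H
  1 × O: no H
  Total hydrogens = 9.
Molecular formula: C6H9ClO2

C6H9ClO2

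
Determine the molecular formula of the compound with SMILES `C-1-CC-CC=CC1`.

Heavy atoms from the SMILES: 7 C.
Implicit hydrogens by atom environment:
  5 × C: 2 H each → 10
  2 × C: 1 H each → 2
  Total hydrogens = 12.
Molecular formula: C7H12

C7H12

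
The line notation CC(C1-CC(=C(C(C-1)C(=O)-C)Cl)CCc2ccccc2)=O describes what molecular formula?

Heavy atoms from the SMILES: 18 C, 1 Cl, 2 O.
Implicit hydrogens by atom environment:
  5 × C (aromatic): 1 H each → 5
  4 × C: 2 H each → 8
  4 × C: no H
  2 × C: 3 H each → 6
  2 × C: 1 H each → 2
  2 × O: no H
  1 × C (aromatic): no H
  1 × Cl: no H
  Total hydrogens = 21.
Molecular formula: C18H21ClO2

C18H21ClO2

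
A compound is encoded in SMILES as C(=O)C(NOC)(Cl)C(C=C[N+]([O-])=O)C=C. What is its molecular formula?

C8H11ClN2O4

Heavy atoms from the SMILES: 8 C, 1 Cl, 2 N, 4 O.
Implicit hydrogens by atom environment:
  5 × C: 1 H each → 5
  3 × O: no H
  1 × C: 3 H
  1 × C: 2 H
  1 × C: no H
  1 × Cl: no H
  1 × N: 1 H
  1 × N (charge +1): no H
  1 × O (charge -1): no H
  Total hydrogens = 11.
Molecular formula: C8H11ClN2O4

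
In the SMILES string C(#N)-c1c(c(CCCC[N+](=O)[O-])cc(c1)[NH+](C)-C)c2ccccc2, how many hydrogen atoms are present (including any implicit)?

Hydrogens are implicit in SMILES; fill each atom to its normal valence:
  7 × C (aromatic): 1 H each → 7
  5 × C (aromatic): no H
  4 × C: 2 H each → 8
  2 × C: 3 H each → 6
  1 × C: no H
  1 × N (charge +1): 1 H
  1 × N: no H
  1 × N (charge +1): no H
  1 × O: no H
  1 × O (charge -1): no H
  Total hydrogens = 22.

22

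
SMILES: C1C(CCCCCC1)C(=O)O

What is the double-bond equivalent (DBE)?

2

Molecular formula from the SMILES: C9H16O2.
DoU = (2C + 2 + N − H − X)/2 = (2·9 + 2 + 0 − 16 − 0)/2 = 4/2 = 2.
(Structurally: 1 ring(s) + 1 π bond(s) = 2.)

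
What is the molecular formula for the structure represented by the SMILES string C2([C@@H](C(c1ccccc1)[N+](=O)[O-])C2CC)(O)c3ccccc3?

Heavy atoms from the SMILES: 18 C, 1 N, 3 O.
Implicit hydrogens by atom environment:
  10 × C (aromatic): 1 H each → 10
  3 × C: 1 H each → 3
  2 × C (aromatic): no H
  1 × C: 3 H
  1 × C: 2 H
  1 × C: no H
  1 × N (charge +1): no H
  1 × O: 1 H
  1 × O: no H
  1 × O (charge -1): no H
  Total hydrogens = 19.
Molecular formula: C18H19NO3

C18H19NO3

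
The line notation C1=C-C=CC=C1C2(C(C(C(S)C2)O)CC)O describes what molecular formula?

C13H18O2S

Heavy atoms from the SMILES: 13 C, 2 O, 1 S.
Implicit hydrogens by atom environment:
  5 × C (aromatic): 1 H each → 5
  3 × C: 1 H each → 3
  2 × C: 2 H each → 4
  2 × O: 1 H each → 2
  1 × C: 3 H
  1 × C: no H
  1 × C (aromatic): no H
  1 × S: 1 H
  Total hydrogens = 18.
Molecular formula: C13H18O2S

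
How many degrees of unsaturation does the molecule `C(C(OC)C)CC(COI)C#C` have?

Molecular formula from the SMILES: C9H15IO2.
DoU = (2C + 2 + N − H − X)/2 = (2·9 + 2 + 0 − 15 − 1)/2 = 4/2 = 2.
(Structurally: 0 ring(s) + 2 π bond(s) = 2.)

2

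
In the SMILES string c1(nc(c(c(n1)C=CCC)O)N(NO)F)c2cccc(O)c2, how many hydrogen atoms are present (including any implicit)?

Hydrogens are implicit in SMILES; fill each atom to its normal valence:
  6 × C (aromatic): no H
  4 × C (aromatic): 1 H each → 4
  3 × O: 1 H each → 3
  2 × C: 1 H each → 2
  2 × N (aromatic): no H
  1 × C: 3 H
  1 × C: 2 H
  1 × F: no H
  1 × N: 1 H
  1 × N: no H
  Total hydrogens = 15.

15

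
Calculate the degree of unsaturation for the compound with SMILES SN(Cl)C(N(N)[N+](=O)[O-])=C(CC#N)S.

Molecular formula from the SMILES: C4H6ClN5O2S2.
DoU = (2C + 2 + N − H − X)/2 = (2·4 + 2 + 5 − 6 − 1)/2 = 8/2 = 4.
(Structurally: 0 ring(s) + 4 π bond(s) = 4.)

4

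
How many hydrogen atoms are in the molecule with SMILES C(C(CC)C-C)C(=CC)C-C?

Hydrogens are implicit in SMILES; fill each atom to its normal valence:
  4 × C: 3 H each → 12
  4 × C: 2 H each → 8
  2 × C: 1 H each → 2
  1 × C: no H
  Total hydrogens = 22.

22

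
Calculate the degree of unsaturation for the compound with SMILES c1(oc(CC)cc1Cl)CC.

3

Molecular formula from the SMILES: C8H11ClO.
DoU = (2C + 2 + N − H − X)/2 = (2·8 + 2 + 0 − 11 − 1)/2 = 6/2 = 3.
(Structurally: 1 ring(s) + 2 π bond(s) = 3.)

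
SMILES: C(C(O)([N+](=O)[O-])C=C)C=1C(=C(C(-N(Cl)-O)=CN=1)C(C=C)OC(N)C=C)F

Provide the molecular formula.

Heavy atoms from the SMILES: 15 C, 1 Cl, 1 F, 4 N, 5 O.
Implicit hydrogens by atom environment:
  5 × C: 1 H each → 5
  4 × C: 2 H each → 8
  4 × C (aromatic): no H
  2 × O: 1 H each → 2
  2 × O: no H
  1 × C (aromatic): 1 H
  1 × C: no H
  1 × Cl: no H
  1 × F: no H
  1 × N: 2 H
  1 × N (aromatic): no H
  1 × N: no H
  1 × N (charge +1): no H
  1 × O (charge -1): no H
  Total hydrogens = 18.
Molecular formula: C15H18ClFN4O5

C15H18ClFN4O5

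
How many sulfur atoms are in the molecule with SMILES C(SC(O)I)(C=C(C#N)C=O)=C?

The symbol for sulfur appears 1 time in the SMILES.

1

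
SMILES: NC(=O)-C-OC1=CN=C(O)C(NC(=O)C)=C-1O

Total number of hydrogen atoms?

11

Hydrogens are implicit in SMILES; fill each atom to its normal valence:
  4 × C (aromatic): no H
  3 × O: no H
  2 × C: no H
  2 × O: 1 H each → 2
  1 × C: 3 H
  1 × C: 2 H
  1 × C (aromatic): 1 H
  1 × N: 2 H
  1 × N: 1 H
  1 × N (aromatic): no H
  Total hydrogens = 11.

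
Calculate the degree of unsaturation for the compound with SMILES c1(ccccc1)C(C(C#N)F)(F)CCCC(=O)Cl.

7

Molecular formula from the SMILES: C13H12ClF2NO.
DoU = (2C + 2 + N − H − X)/2 = (2·13 + 2 + 1 − 12 − 3)/2 = 14/2 = 7.
(Structurally: 1 ring(s) + 6 π bond(s) = 7.)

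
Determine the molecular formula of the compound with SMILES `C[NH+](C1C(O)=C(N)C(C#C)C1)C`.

C9H15N2O+

Heavy atoms from the SMILES: 9 C, 2 N, 1 O.
Implicit hydrogens by atom environment:
  3 × C: 1 H each → 3
  3 × C: no H
  2 × C: 3 H each → 6
  1 × C: 2 H
  1 × N: 2 H
  1 × N (charge +1): 1 H
  1 × O: 1 H
  Total hydrogens = 15.
Net charge +1.
Molecular formula: C9H15N2O+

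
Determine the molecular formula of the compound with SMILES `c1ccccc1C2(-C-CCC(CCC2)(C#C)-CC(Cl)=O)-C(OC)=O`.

C20H23ClO3

Heavy atoms from the SMILES: 20 C, 1 Cl, 3 O.
Implicit hydrogens by atom environment:
  7 × C: 2 H each → 14
  5 × C (aromatic): 1 H each → 5
  5 × C: no H
  3 × O: no H
  1 × C: 3 H
  1 × C: 1 H
  1 × C (aromatic): no H
  1 × Cl: no H
  Total hydrogens = 23.
Molecular formula: C20H23ClO3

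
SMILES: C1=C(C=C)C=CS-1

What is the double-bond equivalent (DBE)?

4

Molecular formula from the SMILES: C6H6S.
DoU = (2C + 2 + N − H − X)/2 = (2·6 + 2 + 0 − 6 − 0)/2 = 8/2 = 4.
(Structurally: 1 ring(s) + 3 π bond(s) = 4.)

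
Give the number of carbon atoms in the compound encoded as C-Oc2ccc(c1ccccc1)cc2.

13

The symbol for carbon appears 13 times in the SMILES. Lowercase c denotes aromatic carbon and counts toward C.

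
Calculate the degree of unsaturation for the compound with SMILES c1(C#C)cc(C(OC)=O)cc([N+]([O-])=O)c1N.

8

Molecular formula from the SMILES: C10H8N2O4.
DoU = (2C + 2 + N − H − X)/2 = (2·10 + 2 + 2 − 8 − 0)/2 = 16/2 = 8.
(Structurally: 1 ring(s) + 7 π bond(s) = 8.)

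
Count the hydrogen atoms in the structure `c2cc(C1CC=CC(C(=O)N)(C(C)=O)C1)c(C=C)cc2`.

Hydrogens are implicit in SMILES; fill each atom to its normal valence:
  4 × C: 1 H each → 4
  4 × C (aromatic): 1 H each → 4
  3 × C: 2 H each → 6
  3 × C: no H
  2 × C (aromatic): no H
  2 × O: no H
  1 × C: 3 H
  1 × N: 2 H
  Total hydrogens = 19.

19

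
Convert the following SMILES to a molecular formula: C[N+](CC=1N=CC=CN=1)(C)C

C8H14N3+

Heavy atoms from the SMILES: 8 C, 3 N.
Implicit hydrogens by atom environment:
  3 × C: 3 H each → 9
  3 × C (aromatic): 1 H each → 3
  2 × N (aromatic): no H
  1 × C: 2 H
  1 × C (aromatic): no H
  1 × N (charge +1): no H
  Total hydrogens = 14.
Net charge +1.
Molecular formula: C8H14N3+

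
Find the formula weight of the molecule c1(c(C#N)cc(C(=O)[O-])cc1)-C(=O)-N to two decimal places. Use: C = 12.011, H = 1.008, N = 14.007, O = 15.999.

189.15

Molecular formula: C9H5N2O3-.
M = 9×12.011 + 5×1.008 + 2×14.007 + 3×15.999 = 189.15 g/mol.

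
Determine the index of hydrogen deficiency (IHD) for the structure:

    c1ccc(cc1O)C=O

Molecular formula from the SMILES: C7H6O2.
DoU = (2C + 2 + N − H − X)/2 = (2·7 + 2 + 0 − 6 − 0)/2 = 10/2 = 5.
(Structurally: 1 ring(s) + 4 π bond(s) = 5.)

5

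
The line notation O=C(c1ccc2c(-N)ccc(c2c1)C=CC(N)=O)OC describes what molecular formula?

C15H14N2O3

Heavy atoms from the SMILES: 15 C, 2 N, 3 O.
Implicit hydrogens by atom environment:
  5 × C (aromatic): 1 H each → 5
  5 × C (aromatic): no H
  3 × O: no H
  2 × C: 1 H each → 2
  2 × C: no H
  2 × N: 2 H each → 4
  1 × C: 3 H
  Total hydrogens = 14.
Molecular formula: C15H14N2O3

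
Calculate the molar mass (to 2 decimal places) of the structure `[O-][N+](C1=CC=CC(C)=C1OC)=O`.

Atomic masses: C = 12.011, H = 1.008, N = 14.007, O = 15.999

Molecular formula: C8H9NO3.
M = 8×12.011 + 9×1.008 + 1×14.007 + 3×15.999 = 167.16 g/mol.

167.16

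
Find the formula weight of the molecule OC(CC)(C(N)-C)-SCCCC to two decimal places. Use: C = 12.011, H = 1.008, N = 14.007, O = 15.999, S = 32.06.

191.33

Molecular formula: C9H21NOS.
M = 9×12.011 + 21×1.008 + 1×14.007 + 1×15.999 + 1×32.06 = 191.33 g/mol.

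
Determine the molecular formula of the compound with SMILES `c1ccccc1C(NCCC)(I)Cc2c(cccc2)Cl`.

Heavy atoms from the SMILES: 17 C, 1 Cl, 1 I, 1 N.
Implicit hydrogens by atom environment:
  9 × C (aromatic): 1 H each → 9
  3 × C: 2 H each → 6
  3 × C (aromatic): no H
  1 × C: 3 H
  1 × C: no H
  1 × Cl: no H
  1 × I: no H
  1 × N: 1 H
  Total hydrogens = 19.
Molecular formula: C17H19ClIN

C17H19ClIN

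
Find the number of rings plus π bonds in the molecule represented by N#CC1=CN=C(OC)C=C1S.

Molecular formula from the SMILES: C7H6N2OS.
DoU = (2C + 2 + N − H − X)/2 = (2·7 + 2 + 2 − 6 − 0)/2 = 12/2 = 6.
(Structurally: 1 ring(s) + 5 π bond(s) = 6.)

6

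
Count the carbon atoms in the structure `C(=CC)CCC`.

The symbol for carbon appears 6 times in the SMILES.

6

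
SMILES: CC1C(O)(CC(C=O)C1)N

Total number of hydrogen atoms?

13

Hydrogens are implicit in SMILES; fill each atom to its normal valence:
  3 × C: 1 H each → 3
  2 × C: 2 H each → 4
  1 × C: 3 H
  1 × C: no H
  1 × N: 2 H
  1 × O: 1 H
  1 × O: no H
  Total hydrogens = 13.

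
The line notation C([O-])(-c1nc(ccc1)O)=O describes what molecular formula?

Heavy atoms from the SMILES: 6 C, 1 N, 3 O.
Implicit hydrogens by atom environment:
  3 × C (aromatic): 1 H each → 3
  2 × C (aromatic): no H
  1 × C: no H
  1 × N (aromatic): no H
  1 × O: 1 H
  1 × O: no H
  1 × O (charge -1): no H
  Total hydrogens = 4.
Net charge -1.
Molecular formula: C6H4NO3-

C6H4NO3-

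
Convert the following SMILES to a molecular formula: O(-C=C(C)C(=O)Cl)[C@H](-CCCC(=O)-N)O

C9H14ClNO4

Heavy atoms from the SMILES: 9 C, 1 Cl, 1 N, 4 O.
Implicit hydrogens by atom environment:
  3 × C: 2 H each → 6
  3 × C: no H
  3 × O: no H
  2 × C: 1 H each → 2
  1 × C: 3 H
  1 × Cl: no H
  1 × N: 2 H
  1 × O: 1 H
  Total hydrogens = 14.
Molecular formula: C9H14ClNO4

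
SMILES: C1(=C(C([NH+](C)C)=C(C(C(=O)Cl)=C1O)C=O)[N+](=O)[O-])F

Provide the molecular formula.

Heavy atoms from the SMILES: 10 C, 1 Cl, 1 F, 2 N, 5 O.
Implicit hydrogens by atom environment:
  6 × C (aromatic): no H
  3 × O: no H
  2 × C: 3 H each → 6
  1 × C: 1 H
  1 × C: no H
  1 × Cl: no H
  1 × F: no H
  1 × N (charge +1): 1 H
  1 × N (charge +1): no H
  1 × O: 1 H
  1 × O (charge -1): no H
  Total hydrogens = 9.
Net charge +1.
Molecular formula: C10H9ClFN2O5+

C10H9ClFN2O5+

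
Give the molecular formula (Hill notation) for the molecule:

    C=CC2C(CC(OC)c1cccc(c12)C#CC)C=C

Heavy atoms from the SMILES: 18 C, 1 O.
Implicit hydrogens by atom environment:
  5 × C: 1 H each → 5
  3 × C: 2 H each → 6
  3 × C (aromatic): 1 H each → 3
  3 × C (aromatic): no H
  2 × C: 3 H each → 6
  2 × C: no H
  1 × O: no H
  Total hydrogens = 20.
Molecular formula: C18H20O

C18H20O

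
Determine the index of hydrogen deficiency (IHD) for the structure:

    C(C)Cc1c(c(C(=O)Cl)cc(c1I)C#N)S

Molecular formula from the SMILES: C11H9ClINOS.
DoU = (2C + 2 + N − H − X)/2 = (2·11 + 2 + 1 − 9 − 2)/2 = 14/2 = 7.
(Structurally: 1 ring(s) + 6 π bond(s) = 7.)

7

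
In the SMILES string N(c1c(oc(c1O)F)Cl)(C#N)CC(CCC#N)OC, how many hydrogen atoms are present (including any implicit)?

11

Hydrogens are implicit in SMILES; fill each atom to its normal valence:
  4 × C (aromatic): no H
  3 × C: 2 H each → 6
  3 × N: no H
  2 × C: no H
  1 × C: 3 H
  1 × C: 1 H
  1 × Cl: no H
  1 × F: no H
  1 × O: 1 H
  1 × O (aromatic): no H
  1 × O: no H
  Total hydrogens = 11.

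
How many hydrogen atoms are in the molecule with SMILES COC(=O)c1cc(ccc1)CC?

Hydrogens are implicit in SMILES; fill each atom to its normal valence:
  4 × C (aromatic): 1 H each → 4
  2 × C: 3 H each → 6
  2 × C (aromatic): no H
  2 × O: no H
  1 × C: 2 H
  1 × C: no H
  Total hydrogens = 12.

12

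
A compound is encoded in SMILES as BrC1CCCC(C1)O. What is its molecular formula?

C6H11BrO

Heavy atoms from the SMILES: 1 Br, 6 C, 1 O.
Implicit hydrogens by atom environment:
  4 × C: 2 H each → 8
  2 × C: 1 H each → 2
  1 × Br: no H
  1 × O: 1 H
  Total hydrogens = 11.
Molecular formula: C6H11BrO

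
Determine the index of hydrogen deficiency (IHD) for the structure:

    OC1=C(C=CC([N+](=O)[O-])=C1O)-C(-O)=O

Molecular formula from the SMILES: C7H5NO6.
DoU = (2C + 2 + N − H − X)/2 = (2·7 + 2 + 1 − 5 − 0)/2 = 12/2 = 6.
(Structurally: 1 ring(s) + 5 π bond(s) = 6.)

6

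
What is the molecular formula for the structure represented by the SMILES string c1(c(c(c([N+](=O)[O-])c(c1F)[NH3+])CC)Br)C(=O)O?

C9H9BrFN2O4+

Heavy atoms from the SMILES: 1 Br, 9 C, 1 F, 2 N, 4 O.
Implicit hydrogens by atom environment:
  6 × C (aromatic): no H
  2 × O: no H
  1 × Br: no H
  1 × C: 3 H
  1 × C: 2 H
  1 × C: no H
  1 × F: no H
  1 × N (charge +1): 3 H
  1 × N (charge +1): no H
  1 × O: 1 H
  1 × O (charge -1): no H
  Total hydrogens = 9.
Net charge +1.
Molecular formula: C9H9BrFN2O4+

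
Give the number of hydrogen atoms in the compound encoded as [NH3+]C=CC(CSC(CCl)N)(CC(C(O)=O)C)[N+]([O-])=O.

Hydrogens are implicit in SMILES; fill each atom to its normal valence:
  4 × C: 1 H each → 4
  3 × C: 2 H each → 6
  2 × C: no H
  2 × O: no H
  1 × C: 3 H
  1 × Cl: no H
  1 × N (charge +1): 3 H
  1 × N: 2 H
  1 × N (charge +1): no H
  1 × O: 1 H
  1 × O (charge -1): no H
  1 × S: no H
  Total hydrogens = 19.

19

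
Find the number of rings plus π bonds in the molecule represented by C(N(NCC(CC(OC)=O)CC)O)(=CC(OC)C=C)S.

Molecular formula from the SMILES: C13H24N2O4S.
DoU = (2C + 2 + N − H − X)/2 = (2·13 + 2 + 2 − 24 − 0)/2 = 6/2 = 3.
(Structurally: 0 ring(s) + 3 π bond(s) = 3.)

3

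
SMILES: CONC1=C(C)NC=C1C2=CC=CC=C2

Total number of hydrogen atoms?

14

Hydrogens are implicit in SMILES; fill each atom to its normal valence:
  6 × C (aromatic): 1 H each → 6
  4 × C (aromatic): no H
  2 × C: 3 H each → 6
  1 × N (aromatic): 1 H
  1 × N: 1 H
  1 × O: no H
  Total hydrogens = 14.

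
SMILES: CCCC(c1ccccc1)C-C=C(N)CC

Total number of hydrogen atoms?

23

Hydrogens are implicit in SMILES; fill each atom to its normal valence:
  5 × C (aromatic): 1 H each → 5
  4 × C: 2 H each → 8
  2 × C: 3 H each → 6
  2 × C: 1 H each → 2
  1 × C: no H
  1 × C (aromatic): no H
  1 × N: 2 H
  Total hydrogens = 23.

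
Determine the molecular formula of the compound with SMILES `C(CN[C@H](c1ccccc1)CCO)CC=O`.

C13H19NO2

Heavy atoms from the SMILES: 13 C, 1 N, 2 O.
Implicit hydrogens by atom environment:
  5 × C: 2 H each → 10
  5 × C (aromatic): 1 H each → 5
  2 × C: 1 H each → 2
  1 × C (aromatic): no H
  1 × N: 1 H
  1 × O: 1 H
  1 × O: no H
  Total hydrogens = 19.
Molecular formula: C13H19NO2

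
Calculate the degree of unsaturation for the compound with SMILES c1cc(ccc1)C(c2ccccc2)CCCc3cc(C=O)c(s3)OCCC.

12

Molecular formula from the SMILES: C24H26O2S.
DoU = (2C + 2 + N − H − X)/2 = (2·24 + 2 + 0 − 26 − 0)/2 = 24/2 = 12.
(Structurally: 3 ring(s) + 9 π bond(s) = 12.)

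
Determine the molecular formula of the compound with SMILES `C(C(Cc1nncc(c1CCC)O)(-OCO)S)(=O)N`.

C11H17N3O4S

Heavy atoms from the SMILES: 11 C, 3 N, 4 O, 1 S.
Implicit hydrogens by atom environment:
  4 × C: 2 H each → 8
  3 × C (aromatic): no H
  2 × C: no H
  2 × N (aromatic): no H
  2 × O: 1 H each → 2
  2 × O: no H
  1 × C: 3 H
  1 × C (aromatic): 1 H
  1 × N: 2 H
  1 × S: 1 H
  Total hydrogens = 17.
Molecular formula: C11H17N3O4S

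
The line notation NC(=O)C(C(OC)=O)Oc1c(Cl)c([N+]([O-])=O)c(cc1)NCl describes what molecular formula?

Heavy atoms from the SMILES: 10 C, 2 Cl, 3 N, 6 O.
Implicit hydrogens by atom environment:
  5 × O: no H
  4 × C (aromatic): no H
  2 × C (aromatic): 1 H each → 2
  2 × C: no H
  2 × Cl: no H
  1 × C: 3 H
  1 × C: 1 H
  1 × N: 2 H
  1 × N: 1 H
  1 × N (charge +1): no H
  1 × O (charge -1): no H
  Total hydrogens = 9.
Molecular formula: C10H9Cl2N3O6

C10H9Cl2N3O6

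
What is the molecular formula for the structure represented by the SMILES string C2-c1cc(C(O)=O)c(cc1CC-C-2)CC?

Heavy atoms from the SMILES: 13 C, 2 O.
Implicit hydrogens by atom environment:
  5 × C: 2 H each → 10
  4 × C (aromatic): no H
  2 × C (aromatic): 1 H each → 2
  1 × C: 3 H
  1 × C: no H
  1 × O: 1 H
  1 × O: no H
  Total hydrogens = 16.
Molecular formula: C13H16O2

C13H16O2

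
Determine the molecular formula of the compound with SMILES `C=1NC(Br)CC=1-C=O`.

C5H6BrNO

Heavy atoms from the SMILES: 1 Br, 5 C, 1 N, 1 O.
Implicit hydrogens by atom environment:
  3 × C: 1 H each → 3
  1 × Br: no H
  1 × C: 2 H
  1 × C: no H
  1 × N: 1 H
  1 × O: no H
  Total hydrogens = 6.
Molecular formula: C5H6BrNO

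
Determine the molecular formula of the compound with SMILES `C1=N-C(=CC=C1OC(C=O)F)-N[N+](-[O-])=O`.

C7H6FN3O4

Heavy atoms from the SMILES: 7 C, 1 F, 3 N, 4 O.
Implicit hydrogens by atom environment:
  3 × C (aromatic): 1 H each → 3
  3 × O: no H
  2 × C: 1 H each → 2
  2 × C (aromatic): no H
  1 × F: no H
  1 × N: 1 H
  1 × N (aromatic): no H
  1 × N (charge +1): no H
  1 × O (charge -1): no H
  Total hydrogens = 6.
Molecular formula: C7H6FN3O4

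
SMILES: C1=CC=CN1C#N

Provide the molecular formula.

C5H4N2

Heavy atoms from the SMILES: 5 C, 2 N.
Implicit hydrogens by atom environment:
  4 × C (aromatic): 1 H each → 4
  1 × C: no H
  1 × N (aromatic): no H
  1 × N: no H
  Total hydrogens = 4.
Molecular formula: C5H4N2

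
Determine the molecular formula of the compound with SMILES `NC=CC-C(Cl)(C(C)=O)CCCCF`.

C10H17ClFNO

Heavy atoms from the SMILES: 10 C, 1 Cl, 1 F, 1 N, 1 O.
Implicit hydrogens by atom environment:
  5 × C: 2 H each → 10
  2 × C: 1 H each → 2
  2 × C: no H
  1 × C: 3 H
  1 × Cl: no H
  1 × F: no H
  1 × N: 2 H
  1 × O: no H
  Total hydrogens = 17.
Molecular formula: C10H17ClFNO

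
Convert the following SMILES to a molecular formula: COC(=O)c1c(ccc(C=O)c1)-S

Heavy atoms from the SMILES: 9 C, 3 O, 1 S.
Implicit hydrogens by atom environment:
  3 × C (aromatic): 1 H each → 3
  3 × C (aromatic): no H
  3 × O: no H
  1 × C: 3 H
  1 × C: 1 H
  1 × C: no H
  1 × S: 1 H
  Total hydrogens = 8.
Molecular formula: C9H8O3S

C9H8O3S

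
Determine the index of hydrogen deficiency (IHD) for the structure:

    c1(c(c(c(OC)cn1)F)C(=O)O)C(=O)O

6

Molecular formula from the SMILES: C8H6FNO5.
DoU = (2C + 2 + N − H − X)/2 = (2·8 + 2 + 1 − 6 − 1)/2 = 12/2 = 6.
(Structurally: 1 ring(s) + 5 π bond(s) = 6.)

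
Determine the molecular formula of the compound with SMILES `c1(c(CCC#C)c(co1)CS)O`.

Heavy atoms from the SMILES: 9 C, 2 O, 1 S.
Implicit hydrogens by atom environment:
  3 × C: 2 H each → 6
  3 × C (aromatic): no H
  1 × C (aromatic): 1 H
  1 × C: 1 H
  1 × C: no H
  1 × O: 1 H
  1 × O (aromatic): no H
  1 × S: 1 H
  Total hydrogens = 10.
Molecular formula: C9H10O2S

C9H10O2S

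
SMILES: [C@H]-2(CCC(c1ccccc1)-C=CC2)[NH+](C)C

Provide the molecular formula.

Heavy atoms from the SMILES: 15 C, 1 N.
Implicit hydrogens by atom environment:
  5 × C (aromatic): 1 H each → 5
  4 × C: 1 H each → 4
  3 × C: 2 H each → 6
  2 × C: 3 H each → 6
  1 × C (aromatic): no H
  1 × N (charge +1): 1 H
  Total hydrogens = 22.
Net charge +1.
Molecular formula: C15H22N+

C15H22N+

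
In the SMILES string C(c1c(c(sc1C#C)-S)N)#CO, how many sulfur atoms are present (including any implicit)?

The symbol for sulfur appears 2 times in the SMILES.

2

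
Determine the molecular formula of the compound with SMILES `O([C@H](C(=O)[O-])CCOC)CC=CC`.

C9H15O4-

Heavy atoms from the SMILES: 9 C, 4 O.
Implicit hydrogens by atom environment:
  3 × C: 2 H each → 6
  3 × C: 1 H each → 3
  3 × O: no H
  2 × C: 3 H each → 6
  1 × C: no H
  1 × O (charge -1): no H
  Total hydrogens = 15.
Net charge -1.
Molecular formula: C9H15O4-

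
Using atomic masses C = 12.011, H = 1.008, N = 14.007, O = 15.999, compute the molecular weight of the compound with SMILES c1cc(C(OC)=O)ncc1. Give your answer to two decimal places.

137.14

Molecular formula: C7H7NO2.
M = 7×12.011 + 7×1.008 + 1×14.007 + 2×15.999 = 137.14 g/mol.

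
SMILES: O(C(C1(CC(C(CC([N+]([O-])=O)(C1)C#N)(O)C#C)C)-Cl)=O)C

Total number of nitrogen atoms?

The symbol for nitrogen appears 2 times in the SMILES.

2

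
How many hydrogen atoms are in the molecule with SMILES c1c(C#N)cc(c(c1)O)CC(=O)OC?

Hydrogens are implicit in SMILES; fill each atom to its normal valence:
  3 × C (aromatic): 1 H each → 3
  3 × C (aromatic): no H
  2 × C: no H
  2 × O: no H
  1 × C: 3 H
  1 × C: 2 H
  1 × N: no H
  1 × O: 1 H
  Total hydrogens = 9.

9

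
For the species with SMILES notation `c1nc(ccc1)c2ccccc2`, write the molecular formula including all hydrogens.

Heavy atoms from the SMILES: 11 C, 1 N.
Implicit hydrogens by atom environment:
  9 × C (aromatic): 1 H each → 9
  2 × C (aromatic): no H
  1 × N (aromatic): no H
  Total hydrogens = 9.
Molecular formula: C11H9N

C11H9N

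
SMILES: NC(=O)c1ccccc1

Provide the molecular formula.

C7H7NO

Heavy atoms from the SMILES: 7 C, 1 N, 1 O.
Implicit hydrogens by atom environment:
  5 × C (aromatic): 1 H each → 5
  1 × C (aromatic): no H
  1 × C: no H
  1 × N: 2 H
  1 × O: no H
  Total hydrogens = 7.
Molecular formula: C7H7NO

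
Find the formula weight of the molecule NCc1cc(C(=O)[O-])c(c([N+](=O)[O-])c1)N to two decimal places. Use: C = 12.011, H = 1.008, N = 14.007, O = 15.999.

210.17

Molecular formula: C8H8N3O4-.
M = 8×12.011 + 8×1.008 + 3×14.007 + 4×15.999 = 210.17 g/mol.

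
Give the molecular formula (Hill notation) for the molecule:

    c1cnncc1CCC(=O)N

C7H9N3O

Heavy atoms from the SMILES: 7 C, 3 N, 1 O.
Implicit hydrogens by atom environment:
  3 × C (aromatic): 1 H each → 3
  2 × C: 2 H each → 4
  2 × N (aromatic): no H
  1 × C (aromatic): no H
  1 × C: no H
  1 × N: 2 H
  1 × O: no H
  Total hydrogens = 9.
Molecular formula: C7H9N3O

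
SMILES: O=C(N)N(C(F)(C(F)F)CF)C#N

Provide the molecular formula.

Heavy atoms from the SMILES: 5 C, 4 F, 3 N, 1 O.
Implicit hydrogens by atom environment:
  4 × F: no H
  3 × C: no H
  2 × N: no H
  1 × C: 2 H
  1 × C: 1 H
  1 × N: 2 H
  1 × O: no H
  Total hydrogens = 5.
Molecular formula: C5H5F4N3O

C5H5F4N3O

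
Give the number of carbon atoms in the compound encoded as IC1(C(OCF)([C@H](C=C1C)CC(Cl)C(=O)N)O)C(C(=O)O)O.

12

The symbol for carbon appears 12 times in the SMILES. (Cl is a single chlorine, not C + l.)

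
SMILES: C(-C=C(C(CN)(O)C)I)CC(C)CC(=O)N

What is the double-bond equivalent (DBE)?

2

Molecular formula from the SMILES: C11H21IN2O2.
DoU = (2C + 2 + N − H − X)/2 = (2·11 + 2 + 2 − 21 − 1)/2 = 4/2 = 2.
(Structurally: 0 ring(s) + 2 π bond(s) = 2.)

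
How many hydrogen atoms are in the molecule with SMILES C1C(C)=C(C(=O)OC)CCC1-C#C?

Hydrogens are implicit in SMILES; fill each atom to its normal valence:
  4 × C: no H
  3 × C: 2 H each → 6
  2 × C: 3 H each → 6
  2 × C: 1 H each → 2
  2 × O: no H
  Total hydrogens = 14.

14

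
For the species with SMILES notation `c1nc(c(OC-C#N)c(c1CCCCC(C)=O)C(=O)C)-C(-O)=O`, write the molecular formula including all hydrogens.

Heavy atoms from the SMILES: 16 C, 2 N, 5 O.
Implicit hydrogens by atom environment:
  5 × C: 2 H each → 10
  4 × C (aromatic): no H
  4 × C: no H
  4 × O: no H
  2 × C: 3 H each → 6
  1 × C (aromatic): 1 H
  1 × N (aromatic): no H
  1 × N: no H
  1 × O: 1 H
  Total hydrogens = 18.
Molecular formula: C16H18N2O5

C16H18N2O5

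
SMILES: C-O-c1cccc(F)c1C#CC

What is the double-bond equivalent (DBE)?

Molecular formula from the SMILES: C10H9FO.
DoU = (2C + 2 + N − H − X)/2 = (2·10 + 2 + 0 − 9 − 1)/2 = 12/2 = 6.
(Structurally: 1 ring(s) + 5 π bond(s) = 6.)

6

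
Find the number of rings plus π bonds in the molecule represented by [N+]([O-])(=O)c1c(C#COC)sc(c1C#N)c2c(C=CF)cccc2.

Molecular formula from the SMILES: C16H9FN2O3S.
DoU = (2C + 2 + N − H − X)/2 = (2·16 + 2 + 2 − 9 − 1)/2 = 26/2 = 13.
(Structurally: 2 ring(s) + 11 π bond(s) = 13.)

13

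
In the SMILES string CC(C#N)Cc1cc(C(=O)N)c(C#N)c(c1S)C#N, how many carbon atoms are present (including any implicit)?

The symbol for carbon appears 13 times in the SMILES. Lowercase c denotes aromatic carbon and counts toward C.

13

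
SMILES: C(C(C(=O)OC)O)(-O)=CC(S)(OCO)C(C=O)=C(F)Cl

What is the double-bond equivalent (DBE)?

Molecular formula from the SMILES: C10H12ClFO7S.
DoU = (2C + 2 + N − H − X)/2 = (2·10 + 2 + 0 − 12 − 2)/2 = 8/2 = 4.
(Structurally: 0 ring(s) + 4 π bond(s) = 4.)

4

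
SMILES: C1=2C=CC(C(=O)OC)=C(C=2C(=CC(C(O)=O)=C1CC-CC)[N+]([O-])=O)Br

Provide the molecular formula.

Heavy atoms from the SMILES: 1 Br, 17 C, 1 N, 6 O.
Implicit hydrogens by atom environment:
  7 × C (aromatic): no H
  4 × O: no H
  3 × C: 2 H each → 6
  3 × C (aromatic): 1 H each → 3
  2 × C: 3 H each → 6
  2 × C: no H
  1 × Br: no H
  1 × N (charge +1): no H
  1 × O: 1 H
  1 × O (charge -1): no H
  Total hydrogens = 16.
Molecular formula: C17H16BrNO6

C17H16BrNO6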